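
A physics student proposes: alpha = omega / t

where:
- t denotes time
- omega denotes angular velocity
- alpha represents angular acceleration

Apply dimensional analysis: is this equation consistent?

Yes

t (time) has dimensions [T].
omega (angular velocity) has dimensions [T^-1].
alpha (angular acceleration) has dimensions [T^-2].

Left side: [T^-2]
Right side: [T^-2]

Both sides have the same dimensions, so the equation is dimensionally consistent.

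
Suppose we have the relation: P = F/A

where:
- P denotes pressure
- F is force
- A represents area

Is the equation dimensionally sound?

Yes

P (pressure) has dimensions [L^-1 M T^-2].
F (force) has dimensions [L M T^-2].
A (area) has dimensions [L^2].

Left side: [L^-1 M T^-2]
Right side: [L^-1 M T^-2]

Both sides have the same dimensions, so the equation is dimensionally consistent.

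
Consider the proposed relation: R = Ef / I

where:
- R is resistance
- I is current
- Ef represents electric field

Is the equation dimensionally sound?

No

R (resistance) has dimensions [I^-2 L^2 M T^-3].
I (current) has dimensions [I].
Ef (electric field) has dimensions [I^-1 L M T^-3].

Left side: [I^-2 L^2 M T^-3]
Right side: [I^-2 L M T^-3]

The two sides have different dimensions, so the equation is NOT dimensionally consistent.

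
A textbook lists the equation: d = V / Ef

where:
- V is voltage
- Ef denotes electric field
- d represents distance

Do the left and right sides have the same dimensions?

Yes

V (voltage) has dimensions [I^-1 L^2 M T^-3].
Ef (electric field) has dimensions [I^-1 L M T^-3].
d (distance) has dimensions [L].

Left side: [L]
Right side: [L]

Both sides have the same dimensions, so the equation is dimensionally consistent.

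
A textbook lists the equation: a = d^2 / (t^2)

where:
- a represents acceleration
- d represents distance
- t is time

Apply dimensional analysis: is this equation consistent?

No

a (acceleration) has dimensions [L T^-2].
d (distance) has dimensions [L].
t (time) has dimensions [T].

Left side: [L T^-2]
Right side: [L^2 T^-2]

The two sides have different dimensions, so the equation is NOT dimensionally consistent.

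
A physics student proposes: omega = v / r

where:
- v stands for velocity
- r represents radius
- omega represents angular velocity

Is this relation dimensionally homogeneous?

Yes

v (velocity) has dimensions [L T^-1].
r (radius) has dimensions [L].
omega (angular velocity) has dimensions [T^-1].

Left side: [T^-1]
Right side: [T^-1]

Both sides have the same dimensions, so the equation is dimensionally consistent.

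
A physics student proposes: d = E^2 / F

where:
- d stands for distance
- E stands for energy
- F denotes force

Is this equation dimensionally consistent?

No

d (distance) has dimensions [L].
E (energy) has dimensions [L^2 M T^-2].
F (force) has dimensions [L M T^-2].

Left side: [L]
Right side: [L^3 M T^-2]

The two sides have different dimensions, so the equation is NOT dimensionally consistent.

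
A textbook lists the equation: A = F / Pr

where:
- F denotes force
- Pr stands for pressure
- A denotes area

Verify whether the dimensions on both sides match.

Yes

F (force) has dimensions [L M T^-2].
Pr (pressure) has dimensions [L^-1 M T^-2].
A (area) has dimensions [L^2].

Left side: [L^2]
Right side: [L^2]

Both sides have the same dimensions, so the equation is dimensionally consistent.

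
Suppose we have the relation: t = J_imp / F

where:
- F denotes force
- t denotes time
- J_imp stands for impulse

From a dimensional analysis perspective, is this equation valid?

Yes

F (force) has dimensions [L M T^-2].
t (time) has dimensions [T].
J_imp (impulse) has dimensions [L M T^-1].

Left side: [T]
Right side: [T]

Both sides have the same dimensions, so the equation is dimensionally consistent.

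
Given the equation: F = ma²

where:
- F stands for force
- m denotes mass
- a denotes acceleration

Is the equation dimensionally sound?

No

F (force) has dimensions [L M T^-2].
m (mass) has dimensions [M].
a (acceleration) has dimensions [L T^-2].

Left side: [L M T^-2]
Right side: [L^2 M T^-4]

The two sides have different dimensions, so the equation is NOT dimensionally consistent.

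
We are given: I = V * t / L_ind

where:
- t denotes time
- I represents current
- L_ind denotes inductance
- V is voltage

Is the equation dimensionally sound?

Yes

t (time) has dimensions [T].
I (current) has dimensions [I].
L_ind (inductance) has dimensions [I^-2 L^2 M T^-2].
V (voltage) has dimensions [I^-1 L^2 M T^-3].

Left side: [I]
Right side: [I]

Both sides have the same dimensions, so the equation is dimensionally consistent.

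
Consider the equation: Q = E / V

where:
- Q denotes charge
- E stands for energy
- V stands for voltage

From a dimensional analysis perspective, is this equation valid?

Yes

Q (charge) has dimensions [I T].
E (energy) has dimensions [L^2 M T^-2].
V (voltage) has dimensions [I^-1 L^2 M T^-3].

Left side: [I T]
Right side: [I T]

Both sides have the same dimensions, so the equation is dimensionally consistent.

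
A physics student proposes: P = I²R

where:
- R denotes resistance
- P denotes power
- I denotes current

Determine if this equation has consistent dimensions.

Yes

R (resistance) has dimensions [I^-2 L^2 M T^-3].
P (power) has dimensions [L^2 M T^-3].
I (current) has dimensions [I].

Left side: [L^2 M T^-3]
Right side: [L^2 M T^-3]

Both sides have the same dimensions, so the equation is dimensionally consistent.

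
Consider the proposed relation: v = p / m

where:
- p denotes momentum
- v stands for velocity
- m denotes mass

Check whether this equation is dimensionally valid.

Yes

p (momentum) has dimensions [L M T^-1].
v (velocity) has dimensions [L T^-1].
m (mass) has dimensions [M].

Left side: [L T^-1]
Right side: [L T^-1]

Both sides have the same dimensions, so the equation is dimensionally consistent.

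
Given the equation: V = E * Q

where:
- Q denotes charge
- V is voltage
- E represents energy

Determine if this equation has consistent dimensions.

No

Q (charge) has dimensions [I T].
V (voltage) has dimensions [I^-1 L^2 M T^-3].
E (energy) has dimensions [L^2 M T^-2].

Left side: [I^-1 L^2 M T^-3]
Right side: [I L^2 M T^-1]

The two sides have different dimensions, so the equation is NOT dimensionally consistent.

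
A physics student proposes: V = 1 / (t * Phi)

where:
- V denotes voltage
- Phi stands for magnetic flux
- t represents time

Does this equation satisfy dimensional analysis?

No

V (voltage) has dimensions [I^-1 L^2 M T^-3].
Phi (magnetic flux) has dimensions [I^-1 L^2 M T^-2].
t (time) has dimensions [T].

Left side: [I^-1 L^2 M T^-3]
Right side: [I L^-2 M^-1 T]

The two sides have different dimensions, so the equation is NOT dimensionally consistent.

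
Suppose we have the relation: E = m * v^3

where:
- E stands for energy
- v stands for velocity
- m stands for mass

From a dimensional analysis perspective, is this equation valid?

No

E (energy) has dimensions [L^2 M T^-2].
v (velocity) has dimensions [L T^-1].
m (mass) has dimensions [M].

Left side: [L^2 M T^-2]
Right side: [L^3 M T^-3]

The two sides have different dimensions, so the equation is NOT dimensionally consistent.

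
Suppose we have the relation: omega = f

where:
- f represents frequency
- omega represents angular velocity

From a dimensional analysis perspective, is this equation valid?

Yes

f (frequency) has dimensions [T^-1].
omega (angular velocity) has dimensions [T^-1].

Left side: [T^-1]
Right side: [T^-1]

Both sides have the same dimensions, so the equation is dimensionally consistent.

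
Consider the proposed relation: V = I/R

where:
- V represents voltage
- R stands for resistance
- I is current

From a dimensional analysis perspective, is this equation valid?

No

V (voltage) has dimensions [I^-1 L^2 M T^-3].
R (resistance) has dimensions [I^-2 L^2 M T^-3].
I (current) has dimensions [I].

Left side: [I^-1 L^2 M T^-3]
Right side: [I^3 L^-2 M^-1 T^3]

The two sides have different dimensions, so the equation is NOT dimensionally consistent.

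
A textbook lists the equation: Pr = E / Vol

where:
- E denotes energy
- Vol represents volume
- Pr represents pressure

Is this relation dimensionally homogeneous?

Yes

E (energy) has dimensions [L^2 M T^-2].
Vol (volume) has dimensions [L^3].
Pr (pressure) has dimensions [L^-1 M T^-2].

Left side: [L^-1 M T^-2]
Right side: [L^-1 M T^-2]

Both sides have the same dimensions, so the equation is dimensionally consistent.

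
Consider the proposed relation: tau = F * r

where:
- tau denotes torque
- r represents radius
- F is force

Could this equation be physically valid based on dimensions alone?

Yes

tau (torque) has dimensions [L^2 M T^-2].
r (radius) has dimensions [L].
F (force) has dimensions [L M T^-2].

Left side: [L^2 M T^-2]
Right side: [L^2 M T^-2]

Both sides have the same dimensions, so the equation is dimensionally consistent.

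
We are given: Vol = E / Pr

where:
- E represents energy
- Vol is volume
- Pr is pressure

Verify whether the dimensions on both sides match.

Yes

E (energy) has dimensions [L^2 M T^-2].
Vol (volume) has dimensions [L^3].
Pr (pressure) has dimensions [L^-1 M T^-2].

Left side: [L^3]
Right side: [L^3]

Both sides have the same dimensions, so the equation is dimensionally consistent.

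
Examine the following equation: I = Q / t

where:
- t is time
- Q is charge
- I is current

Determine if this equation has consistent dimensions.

Yes

t (time) has dimensions [T].
Q (charge) has dimensions [I T].
I (current) has dimensions [I].

Left side: [I]
Right side: [I]

Both sides have the same dimensions, so the equation is dimensionally consistent.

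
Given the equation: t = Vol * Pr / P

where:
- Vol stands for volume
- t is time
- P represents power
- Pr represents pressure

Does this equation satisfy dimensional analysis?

Yes

Vol (volume) has dimensions [L^3].
t (time) has dimensions [T].
P (power) has dimensions [L^2 M T^-3].
Pr (pressure) has dimensions [L^-1 M T^-2].

Left side: [T]
Right side: [T]

Both sides have the same dimensions, so the equation is dimensionally consistent.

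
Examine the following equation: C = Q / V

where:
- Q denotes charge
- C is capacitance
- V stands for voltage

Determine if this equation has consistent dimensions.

Yes

Q (charge) has dimensions [I T].
C (capacitance) has dimensions [I^2 L^-2 M^-1 T^4].
V (voltage) has dimensions [I^-1 L^2 M T^-3].

Left side: [I^2 L^-2 M^-1 T^4]
Right side: [I^2 L^-2 M^-1 T^4]

Both sides have the same dimensions, so the equation is dimensionally consistent.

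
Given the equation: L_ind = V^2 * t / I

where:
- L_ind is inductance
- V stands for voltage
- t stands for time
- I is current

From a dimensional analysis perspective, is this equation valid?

No

L_ind (inductance) has dimensions [I^-2 L^2 M T^-2].
V (voltage) has dimensions [I^-1 L^2 M T^-3].
t (time) has dimensions [T].
I (current) has dimensions [I].

Left side: [I^-2 L^2 M T^-2]
Right side: [I^-3 L^4 M^2 T^-5]

The two sides have different dimensions, so the equation is NOT dimensionally consistent.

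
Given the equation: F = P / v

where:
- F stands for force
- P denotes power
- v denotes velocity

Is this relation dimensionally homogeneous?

Yes

F (force) has dimensions [L M T^-2].
P (power) has dimensions [L^2 M T^-3].
v (velocity) has dimensions [L T^-1].

Left side: [L M T^-2]
Right side: [L M T^-2]

Both sides have the same dimensions, so the equation is dimensionally consistent.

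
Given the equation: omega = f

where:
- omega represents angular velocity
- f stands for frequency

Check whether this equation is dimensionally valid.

Yes

omega (angular velocity) has dimensions [T^-1].
f (frequency) has dimensions [T^-1].

Left side: [T^-1]
Right side: [T^-1]

Both sides have the same dimensions, so the equation is dimensionally consistent.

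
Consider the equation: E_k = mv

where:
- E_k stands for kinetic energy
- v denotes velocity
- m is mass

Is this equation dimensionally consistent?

No

E_k (kinetic energy) has dimensions [L^2 M T^-2].
v (velocity) has dimensions [L T^-1].
m (mass) has dimensions [M].

Left side: [L^2 M T^-2]
Right side: [L M T^-1]

The two sides have different dimensions, so the equation is NOT dimensionally consistent.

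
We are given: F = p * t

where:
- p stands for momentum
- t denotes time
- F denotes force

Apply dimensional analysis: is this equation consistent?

No

p (momentum) has dimensions [L M T^-1].
t (time) has dimensions [T].
F (force) has dimensions [L M T^-2].

Left side: [L M T^-2]
Right side: [L M]

The two sides have different dimensions, so the equation is NOT dimensionally consistent.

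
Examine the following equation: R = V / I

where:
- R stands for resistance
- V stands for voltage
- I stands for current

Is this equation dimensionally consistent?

Yes

R (resistance) has dimensions [I^-2 L^2 M T^-3].
V (voltage) has dimensions [I^-1 L^2 M T^-3].
I (current) has dimensions [I].

Left side: [I^-2 L^2 M T^-3]
Right side: [I^-2 L^2 M T^-3]

Both sides have the same dimensions, so the equation is dimensionally consistent.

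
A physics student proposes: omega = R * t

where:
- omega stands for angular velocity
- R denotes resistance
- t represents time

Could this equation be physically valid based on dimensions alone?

No

omega (angular velocity) has dimensions [T^-1].
R (resistance) has dimensions [I^-2 L^2 M T^-3].
t (time) has dimensions [T].

Left side: [T^-1]
Right side: [I^-2 L^2 M T^-2]

The two sides have different dimensions, so the equation is NOT dimensionally consistent.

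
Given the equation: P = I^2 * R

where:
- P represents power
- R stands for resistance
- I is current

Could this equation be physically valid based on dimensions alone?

Yes

P (power) has dimensions [L^2 M T^-3].
R (resistance) has dimensions [I^-2 L^2 M T^-3].
I (current) has dimensions [I].

Left side: [L^2 M T^-3]
Right side: [L^2 M T^-3]

Both sides have the same dimensions, so the equation is dimensionally consistent.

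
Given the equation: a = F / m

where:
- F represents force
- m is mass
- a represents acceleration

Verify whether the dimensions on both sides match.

Yes

F (force) has dimensions [L M T^-2].
m (mass) has dimensions [M].
a (acceleration) has dimensions [L T^-2].

Left side: [L T^-2]
Right side: [L T^-2]

Both sides have the same dimensions, so the equation is dimensionally consistent.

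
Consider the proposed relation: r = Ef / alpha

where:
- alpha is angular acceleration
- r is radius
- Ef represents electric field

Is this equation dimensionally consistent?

No

alpha (angular acceleration) has dimensions [T^-2].
r (radius) has dimensions [L].
Ef (electric field) has dimensions [I^-1 L M T^-3].

Left side: [L]
Right side: [I^-1 L M T^-1]

The two sides have different dimensions, so the equation is NOT dimensionally consistent.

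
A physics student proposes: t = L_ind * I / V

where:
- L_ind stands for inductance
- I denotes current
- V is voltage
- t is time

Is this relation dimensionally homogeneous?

Yes

L_ind (inductance) has dimensions [I^-2 L^2 M T^-2].
I (current) has dimensions [I].
V (voltage) has dimensions [I^-1 L^2 M T^-3].
t (time) has dimensions [T].

Left side: [T]
Right side: [T]

Both sides have the same dimensions, so the equation is dimensionally consistent.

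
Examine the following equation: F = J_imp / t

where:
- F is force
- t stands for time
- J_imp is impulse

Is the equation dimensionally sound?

Yes

F (force) has dimensions [L M T^-2].
t (time) has dimensions [T].
J_imp (impulse) has dimensions [L M T^-1].

Left side: [L M T^-2]
Right side: [L M T^-2]

Both sides have the same dimensions, so the equation is dimensionally consistent.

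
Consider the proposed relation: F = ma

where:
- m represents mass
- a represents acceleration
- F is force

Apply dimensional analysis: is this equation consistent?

Yes

m (mass) has dimensions [M].
a (acceleration) has dimensions [L T^-2].
F (force) has dimensions [L M T^-2].

Left side: [L M T^-2]
Right side: [L M T^-2]

Both sides have the same dimensions, so the equation is dimensionally consistent.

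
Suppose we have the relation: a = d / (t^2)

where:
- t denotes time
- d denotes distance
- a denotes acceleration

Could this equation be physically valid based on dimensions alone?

Yes

t (time) has dimensions [T].
d (distance) has dimensions [L].
a (acceleration) has dimensions [L T^-2].

Left side: [L T^-2]
Right side: [L T^-2]

Both sides have the same dimensions, so the equation is dimensionally consistent.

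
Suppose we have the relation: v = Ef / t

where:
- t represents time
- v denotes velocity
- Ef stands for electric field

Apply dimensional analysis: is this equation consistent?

No

t (time) has dimensions [T].
v (velocity) has dimensions [L T^-1].
Ef (electric field) has dimensions [I^-1 L M T^-3].

Left side: [L T^-1]
Right side: [I^-1 L M T^-4]

The two sides have different dimensions, so the equation is NOT dimensionally consistent.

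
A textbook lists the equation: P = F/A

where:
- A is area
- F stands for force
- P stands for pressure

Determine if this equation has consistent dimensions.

Yes

A (area) has dimensions [L^2].
F (force) has dimensions [L M T^-2].
P (pressure) has dimensions [L^-1 M T^-2].

Left side: [L^-1 M T^-2]
Right side: [L^-1 M T^-2]

Both sides have the same dimensions, so the equation is dimensionally consistent.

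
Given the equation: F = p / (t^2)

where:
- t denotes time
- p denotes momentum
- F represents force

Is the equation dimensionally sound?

No

t (time) has dimensions [T].
p (momentum) has dimensions [L M T^-1].
F (force) has dimensions [L M T^-2].

Left side: [L M T^-2]
Right side: [L M T^-3]

The two sides have different dimensions, so the equation is NOT dimensionally consistent.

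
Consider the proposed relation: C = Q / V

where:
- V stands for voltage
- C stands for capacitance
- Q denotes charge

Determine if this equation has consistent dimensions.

Yes

V (voltage) has dimensions [I^-1 L^2 M T^-3].
C (capacitance) has dimensions [I^2 L^-2 M^-1 T^4].
Q (charge) has dimensions [I T].

Left side: [I^2 L^-2 M^-1 T^4]
Right side: [I^2 L^-2 M^-1 T^4]

Both sides have the same dimensions, so the equation is dimensionally consistent.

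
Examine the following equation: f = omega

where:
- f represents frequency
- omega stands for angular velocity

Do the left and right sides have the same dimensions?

Yes

f (frequency) has dimensions [T^-1].
omega (angular velocity) has dimensions [T^-1].

Left side: [T^-1]
Right side: [T^-1]

Both sides have the same dimensions, so the equation is dimensionally consistent.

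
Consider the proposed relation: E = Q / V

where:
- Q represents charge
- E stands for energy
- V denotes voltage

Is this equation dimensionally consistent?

No

Q (charge) has dimensions [I T].
E (energy) has dimensions [L^2 M T^-2].
V (voltage) has dimensions [I^-1 L^2 M T^-3].

Left side: [L^2 M T^-2]
Right side: [I^2 L^-2 M^-1 T^4]

The two sides have different dimensions, so the equation is NOT dimensionally consistent.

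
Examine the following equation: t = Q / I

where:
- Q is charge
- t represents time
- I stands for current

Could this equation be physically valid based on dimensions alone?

Yes

Q (charge) has dimensions [I T].
t (time) has dimensions [T].
I (current) has dimensions [I].

Left side: [T]
Right side: [T]

Both sides have the same dimensions, so the equation is dimensionally consistent.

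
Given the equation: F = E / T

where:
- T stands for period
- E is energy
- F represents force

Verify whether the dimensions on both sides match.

No

T (period) has dimensions [T].
E (energy) has dimensions [L^2 M T^-2].
F (force) has dimensions [L M T^-2].

Left side: [L M T^-2]
Right side: [L^2 M T^-3]

The two sides have different dimensions, so the equation is NOT dimensionally consistent.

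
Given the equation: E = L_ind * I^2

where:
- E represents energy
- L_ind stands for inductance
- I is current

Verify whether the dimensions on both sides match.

Yes

E (energy) has dimensions [L^2 M T^-2].
L_ind (inductance) has dimensions [I^-2 L^2 M T^-2].
I (current) has dimensions [I].

Left side: [L^2 M T^-2]
Right side: [L^2 M T^-2]

Both sides have the same dimensions, so the equation is dimensionally consistent.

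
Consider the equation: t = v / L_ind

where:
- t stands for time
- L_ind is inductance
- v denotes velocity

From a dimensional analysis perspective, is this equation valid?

No

t (time) has dimensions [T].
L_ind (inductance) has dimensions [I^-2 L^2 M T^-2].
v (velocity) has dimensions [L T^-1].

Left side: [T]
Right side: [I^2 L^-1 M^-1 T]

The two sides have different dimensions, so the equation is NOT dimensionally consistent.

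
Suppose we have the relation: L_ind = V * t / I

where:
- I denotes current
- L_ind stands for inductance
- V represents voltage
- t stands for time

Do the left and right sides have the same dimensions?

Yes

I (current) has dimensions [I].
L_ind (inductance) has dimensions [I^-2 L^2 M T^-2].
V (voltage) has dimensions [I^-1 L^2 M T^-3].
t (time) has dimensions [T].

Left side: [I^-2 L^2 M T^-2]
Right side: [I^-2 L^2 M T^-2]

Both sides have the same dimensions, so the equation is dimensionally consistent.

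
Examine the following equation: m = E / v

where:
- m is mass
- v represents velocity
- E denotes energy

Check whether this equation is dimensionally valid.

No

m (mass) has dimensions [M].
v (velocity) has dimensions [L T^-1].
E (energy) has dimensions [L^2 M T^-2].

Left side: [M]
Right side: [L M T^-1]

The two sides have different dimensions, so the equation is NOT dimensionally consistent.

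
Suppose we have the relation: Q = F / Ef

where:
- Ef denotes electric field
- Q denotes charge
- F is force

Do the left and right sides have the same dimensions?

Yes

Ef (electric field) has dimensions [I^-1 L M T^-3].
Q (charge) has dimensions [I T].
F (force) has dimensions [L M T^-2].

Left side: [I T]
Right side: [I T]

Both sides have the same dimensions, so the equation is dimensionally consistent.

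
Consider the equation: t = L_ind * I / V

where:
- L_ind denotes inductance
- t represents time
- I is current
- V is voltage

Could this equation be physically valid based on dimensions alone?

Yes

L_ind (inductance) has dimensions [I^-2 L^2 M T^-2].
t (time) has dimensions [T].
I (current) has dimensions [I].
V (voltage) has dimensions [I^-1 L^2 M T^-3].

Left side: [T]
Right side: [T]

Both sides have the same dimensions, so the equation is dimensionally consistent.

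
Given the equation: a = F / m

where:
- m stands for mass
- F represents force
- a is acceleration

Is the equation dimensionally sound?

Yes

m (mass) has dimensions [M].
F (force) has dimensions [L M T^-2].
a (acceleration) has dimensions [L T^-2].

Left side: [L T^-2]
Right side: [L T^-2]

Both sides have the same dimensions, so the equation is dimensionally consistent.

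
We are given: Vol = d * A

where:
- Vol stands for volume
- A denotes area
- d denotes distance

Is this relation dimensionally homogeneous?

Yes

Vol (volume) has dimensions [L^3].
A (area) has dimensions [L^2].
d (distance) has dimensions [L].

Left side: [L^3]
Right side: [L^3]

Both sides have the same dimensions, so the equation is dimensionally consistent.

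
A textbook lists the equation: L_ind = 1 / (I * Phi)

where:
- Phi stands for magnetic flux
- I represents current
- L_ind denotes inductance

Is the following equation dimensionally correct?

No

Phi (magnetic flux) has dimensions [I^-1 L^2 M T^-2].
I (current) has dimensions [I].
L_ind (inductance) has dimensions [I^-2 L^2 M T^-2].

Left side: [I^-2 L^2 M T^-2]
Right side: [L^-2 M^-1 T^2]

The two sides have different dimensions, so the equation is NOT dimensionally consistent.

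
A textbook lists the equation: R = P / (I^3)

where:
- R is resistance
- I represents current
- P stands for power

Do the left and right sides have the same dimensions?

No

R (resistance) has dimensions [I^-2 L^2 M T^-3].
I (current) has dimensions [I].
P (power) has dimensions [L^2 M T^-3].

Left side: [I^-2 L^2 M T^-3]
Right side: [I^-3 L^2 M T^-3]

The two sides have different dimensions, so the equation is NOT dimensionally consistent.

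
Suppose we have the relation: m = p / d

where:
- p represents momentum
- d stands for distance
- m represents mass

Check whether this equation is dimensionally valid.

No

p (momentum) has dimensions [L M T^-1].
d (distance) has dimensions [L].
m (mass) has dimensions [M].

Left side: [M]
Right side: [M T^-1]

The two sides have different dimensions, so the equation is NOT dimensionally consistent.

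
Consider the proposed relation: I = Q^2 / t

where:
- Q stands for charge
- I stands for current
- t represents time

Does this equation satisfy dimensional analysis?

No

Q (charge) has dimensions [I T].
I (current) has dimensions [I].
t (time) has dimensions [T].

Left side: [I]
Right side: [I^2 T]

The two sides have different dimensions, so the equation is NOT dimensionally consistent.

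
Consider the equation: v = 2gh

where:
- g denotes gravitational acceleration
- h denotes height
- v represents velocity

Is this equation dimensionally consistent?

No

g (gravitational acceleration) has dimensions [L T^-2].
h (height) has dimensions [L].
v (velocity) has dimensions [L T^-1].

Left side: [L T^-1]
Right side: [L^2 T^-2]

The two sides have different dimensions, so the equation is NOT dimensionally consistent.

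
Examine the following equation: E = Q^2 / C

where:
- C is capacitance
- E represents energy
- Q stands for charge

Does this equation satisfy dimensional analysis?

Yes

C (capacitance) has dimensions [I^2 L^-2 M^-1 T^4].
E (energy) has dimensions [L^2 M T^-2].
Q (charge) has dimensions [I T].

Left side: [L^2 M T^-2]
Right side: [L^2 M T^-2]

Both sides have the same dimensions, so the equation is dimensionally consistent.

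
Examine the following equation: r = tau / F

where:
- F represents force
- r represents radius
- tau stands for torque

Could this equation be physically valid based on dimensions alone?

Yes

F (force) has dimensions [L M T^-2].
r (radius) has dimensions [L].
tau (torque) has dimensions [L^2 M T^-2].

Left side: [L]
Right side: [L]

Both sides have the same dimensions, so the equation is dimensionally consistent.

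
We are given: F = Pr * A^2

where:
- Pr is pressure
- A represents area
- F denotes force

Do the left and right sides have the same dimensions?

No

Pr (pressure) has dimensions [L^-1 M T^-2].
A (area) has dimensions [L^2].
F (force) has dimensions [L M T^-2].

Left side: [L M T^-2]
Right side: [L^3 M T^-2]

The two sides have different dimensions, so the equation is NOT dimensionally consistent.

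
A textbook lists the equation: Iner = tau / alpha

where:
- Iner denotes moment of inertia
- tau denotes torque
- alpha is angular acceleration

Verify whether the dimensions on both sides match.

Yes

Iner (moment of inertia) has dimensions [L^2 M].
tau (torque) has dimensions [L^2 M T^-2].
alpha (angular acceleration) has dimensions [T^-2].

Left side: [L^2 M]
Right side: [L^2 M]

Both sides have the same dimensions, so the equation is dimensionally consistent.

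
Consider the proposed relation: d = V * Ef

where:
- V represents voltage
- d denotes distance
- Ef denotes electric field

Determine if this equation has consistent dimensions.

No

V (voltage) has dimensions [I^-1 L^2 M T^-3].
d (distance) has dimensions [L].
Ef (electric field) has dimensions [I^-1 L M T^-3].

Left side: [L]
Right side: [I^-2 L^3 M^2 T^-6]

The two sides have different dimensions, so the equation is NOT dimensionally consistent.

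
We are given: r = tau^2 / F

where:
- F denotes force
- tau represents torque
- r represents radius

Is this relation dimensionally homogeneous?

No

F (force) has dimensions [L M T^-2].
tau (torque) has dimensions [L^2 M T^-2].
r (radius) has dimensions [L].

Left side: [L]
Right side: [L^3 M T^-2]

The two sides have different dimensions, so the equation is NOT dimensionally consistent.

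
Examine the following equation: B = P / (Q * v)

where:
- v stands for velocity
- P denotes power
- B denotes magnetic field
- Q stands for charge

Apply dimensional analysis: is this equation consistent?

No

v (velocity) has dimensions [L T^-1].
P (power) has dimensions [L^2 M T^-3].
B (magnetic field) has dimensions [I^-1 M T^-2].
Q (charge) has dimensions [I T].

Left side: [I^-1 M T^-2]
Right side: [I^-1 L M T^-3]

The two sides have different dimensions, so the equation is NOT dimensionally consistent.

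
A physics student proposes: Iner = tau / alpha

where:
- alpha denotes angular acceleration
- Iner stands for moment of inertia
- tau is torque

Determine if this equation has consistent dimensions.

Yes

alpha (angular acceleration) has dimensions [T^-2].
Iner (moment of inertia) has dimensions [L^2 M].
tau (torque) has dimensions [L^2 M T^-2].

Left side: [L^2 M]
Right side: [L^2 M]

Both sides have the same dimensions, so the equation is dimensionally consistent.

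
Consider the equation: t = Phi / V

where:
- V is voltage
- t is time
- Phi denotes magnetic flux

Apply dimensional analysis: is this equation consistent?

Yes

V (voltage) has dimensions [I^-1 L^2 M T^-3].
t (time) has dimensions [T].
Phi (magnetic flux) has dimensions [I^-1 L^2 M T^-2].

Left side: [T]
Right side: [T]

Both sides have the same dimensions, so the equation is dimensionally consistent.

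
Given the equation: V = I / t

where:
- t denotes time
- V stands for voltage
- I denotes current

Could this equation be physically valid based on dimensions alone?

No

t (time) has dimensions [T].
V (voltage) has dimensions [I^-1 L^2 M T^-3].
I (current) has dimensions [I].

Left side: [I^-1 L^2 M T^-3]
Right side: [I T^-1]

The two sides have different dimensions, so the equation is NOT dimensionally consistent.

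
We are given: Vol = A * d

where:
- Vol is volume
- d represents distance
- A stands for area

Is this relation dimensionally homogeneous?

Yes

Vol (volume) has dimensions [L^3].
d (distance) has dimensions [L].
A (area) has dimensions [L^2].

Left side: [L^3]
Right side: [L^3]

Both sides have the same dimensions, so the equation is dimensionally consistent.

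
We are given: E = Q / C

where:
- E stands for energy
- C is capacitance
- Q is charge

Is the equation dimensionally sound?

No

E (energy) has dimensions [L^2 M T^-2].
C (capacitance) has dimensions [I^2 L^-2 M^-1 T^4].
Q (charge) has dimensions [I T].

Left side: [L^2 M T^-2]
Right side: [I^-1 L^2 M T^-3]

The two sides have different dimensions, so the equation is NOT dimensionally consistent.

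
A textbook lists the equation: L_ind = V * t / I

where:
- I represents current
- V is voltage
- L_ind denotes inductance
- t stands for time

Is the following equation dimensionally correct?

Yes

I (current) has dimensions [I].
V (voltage) has dimensions [I^-1 L^2 M T^-3].
L_ind (inductance) has dimensions [I^-2 L^2 M T^-2].
t (time) has dimensions [T].

Left side: [I^-2 L^2 M T^-2]
Right side: [I^-2 L^2 M T^-2]

Both sides have the same dimensions, so the equation is dimensionally consistent.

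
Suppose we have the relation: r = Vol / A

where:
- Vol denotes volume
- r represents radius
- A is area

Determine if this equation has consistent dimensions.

Yes

Vol (volume) has dimensions [L^3].
r (radius) has dimensions [L].
A (area) has dimensions [L^2].

Left side: [L]
Right side: [L]

Both sides have the same dimensions, so the equation is dimensionally consistent.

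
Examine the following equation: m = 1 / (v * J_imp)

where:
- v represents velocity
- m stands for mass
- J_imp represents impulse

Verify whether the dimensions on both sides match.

No

v (velocity) has dimensions [L T^-1].
m (mass) has dimensions [M].
J_imp (impulse) has dimensions [L M T^-1].

Left side: [M]
Right side: [L^-2 M^-1 T^2]

The two sides have different dimensions, so the equation is NOT dimensionally consistent.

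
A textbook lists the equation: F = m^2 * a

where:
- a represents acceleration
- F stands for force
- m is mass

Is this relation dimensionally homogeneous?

No

a (acceleration) has dimensions [L T^-2].
F (force) has dimensions [L M T^-2].
m (mass) has dimensions [M].

Left side: [L M T^-2]
Right side: [L M^2 T^-2]

The two sides have different dimensions, so the equation is NOT dimensionally consistent.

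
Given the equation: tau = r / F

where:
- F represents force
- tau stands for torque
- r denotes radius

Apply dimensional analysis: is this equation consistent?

No

F (force) has dimensions [L M T^-2].
tau (torque) has dimensions [L^2 M T^-2].
r (radius) has dimensions [L].

Left side: [L^2 M T^-2]
Right side: [M^-1 T^2]

The two sides have different dimensions, so the equation is NOT dimensionally consistent.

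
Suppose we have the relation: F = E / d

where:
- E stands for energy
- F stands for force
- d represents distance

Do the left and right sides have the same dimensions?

Yes

E (energy) has dimensions [L^2 M T^-2].
F (force) has dimensions [L M T^-2].
d (distance) has dimensions [L].

Left side: [L M T^-2]
Right side: [L M T^-2]

Both sides have the same dimensions, so the equation is dimensionally consistent.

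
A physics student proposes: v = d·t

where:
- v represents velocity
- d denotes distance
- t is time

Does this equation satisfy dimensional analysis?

No

v (velocity) has dimensions [L T^-1].
d (distance) has dimensions [L].
t (time) has dimensions [T].

Left side: [L T^-1]
Right side: [L T]

The two sides have different dimensions, so the equation is NOT dimensionally consistent.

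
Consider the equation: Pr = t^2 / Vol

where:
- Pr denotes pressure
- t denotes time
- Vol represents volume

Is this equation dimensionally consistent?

No

Pr (pressure) has dimensions [L^-1 M T^-2].
t (time) has dimensions [T].
Vol (volume) has dimensions [L^3].

Left side: [L^-1 M T^-2]
Right side: [L^-3 T^2]

The two sides have different dimensions, so the equation is NOT dimensionally consistent.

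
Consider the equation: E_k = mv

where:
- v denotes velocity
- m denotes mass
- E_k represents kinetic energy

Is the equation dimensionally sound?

No

v (velocity) has dimensions [L T^-1].
m (mass) has dimensions [M].
E_k (kinetic energy) has dimensions [L^2 M T^-2].

Left side: [L^2 M T^-2]
Right side: [L M T^-1]

The two sides have different dimensions, so the equation is NOT dimensionally consistent.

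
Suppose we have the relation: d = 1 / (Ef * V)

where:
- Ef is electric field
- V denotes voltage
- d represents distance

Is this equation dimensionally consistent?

No

Ef (electric field) has dimensions [I^-1 L M T^-3].
V (voltage) has dimensions [I^-1 L^2 M T^-3].
d (distance) has dimensions [L].

Left side: [L]
Right side: [I^2 L^-3 M^-2 T^6]

The two sides have different dimensions, so the equation is NOT dimensionally consistent.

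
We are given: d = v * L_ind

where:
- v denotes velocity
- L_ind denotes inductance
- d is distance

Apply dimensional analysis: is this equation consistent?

No

v (velocity) has dimensions [L T^-1].
L_ind (inductance) has dimensions [I^-2 L^2 M T^-2].
d (distance) has dimensions [L].

Left side: [L]
Right side: [I^-2 L^3 M T^-3]

The two sides have different dimensions, so the equation is NOT dimensionally consistent.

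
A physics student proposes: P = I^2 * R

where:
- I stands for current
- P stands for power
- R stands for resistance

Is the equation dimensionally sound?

Yes

I (current) has dimensions [I].
P (power) has dimensions [L^2 M T^-3].
R (resistance) has dimensions [I^-2 L^2 M T^-3].

Left side: [L^2 M T^-3]
Right side: [L^2 M T^-3]

Both sides have the same dimensions, so the equation is dimensionally consistent.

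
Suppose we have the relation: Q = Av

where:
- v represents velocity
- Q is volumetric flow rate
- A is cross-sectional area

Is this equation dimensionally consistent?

Yes

v (velocity) has dimensions [L T^-1].
Q (volumetric flow rate) has dimensions [L^3 T^-1].
A (cross-sectional area) has dimensions [L^2].

Left side: [L^3 T^-1]
Right side: [L^3 T^-1]

Both sides have the same dimensions, so the equation is dimensionally consistent.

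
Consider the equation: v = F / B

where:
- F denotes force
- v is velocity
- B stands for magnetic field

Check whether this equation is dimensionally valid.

No

F (force) has dimensions [L M T^-2].
v (velocity) has dimensions [L T^-1].
B (magnetic field) has dimensions [I^-1 M T^-2].

Left side: [L T^-1]
Right side: [I L]

The two sides have different dimensions, so the equation is NOT dimensionally consistent.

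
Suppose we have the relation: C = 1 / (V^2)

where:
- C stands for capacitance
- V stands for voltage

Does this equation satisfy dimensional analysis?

No

C (capacitance) has dimensions [I^2 L^-2 M^-1 T^4].
V (voltage) has dimensions [I^-1 L^2 M T^-3].

Left side: [I^2 L^-2 M^-1 T^4]
Right side: [I^2 L^-4 M^-2 T^6]

The two sides have different dimensions, so the equation is NOT dimensionally consistent.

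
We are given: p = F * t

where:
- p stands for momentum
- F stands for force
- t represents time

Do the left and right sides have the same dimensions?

Yes

p (momentum) has dimensions [L M T^-1].
F (force) has dimensions [L M T^-2].
t (time) has dimensions [T].

Left side: [L M T^-1]
Right side: [L M T^-1]

Both sides have the same dimensions, so the equation is dimensionally consistent.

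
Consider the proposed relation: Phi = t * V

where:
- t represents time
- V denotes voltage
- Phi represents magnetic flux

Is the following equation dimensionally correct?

Yes

t (time) has dimensions [T].
V (voltage) has dimensions [I^-1 L^2 M T^-3].
Phi (magnetic flux) has dimensions [I^-1 L^2 M T^-2].

Left side: [I^-1 L^2 M T^-2]
Right side: [I^-1 L^2 M T^-2]

Both sides have the same dimensions, so the equation is dimensionally consistent.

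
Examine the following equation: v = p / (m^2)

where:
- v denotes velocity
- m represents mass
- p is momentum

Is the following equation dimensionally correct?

No

v (velocity) has dimensions [L T^-1].
m (mass) has dimensions [M].
p (momentum) has dimensions [L M T^-1].

Left side: [L T^-1]
Right side: [L M^-1 T^-1]

The two sides have different dimensions, so the equation is NOT dimensionally consistent.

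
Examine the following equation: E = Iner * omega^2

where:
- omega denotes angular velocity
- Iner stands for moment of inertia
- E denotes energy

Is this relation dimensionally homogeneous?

Yes

omega (angular velocity) has dimensions [T^-1].
Iner (moment of inertia) has dimensions [L^2 M].
E (energy) has dimensions [L^2 M T^-2].

Left side: [L^2 M T^-2]
Right side: [L^2 M T^-2]

Both sides have the same dimensions, so the equation is dimensionally consistent.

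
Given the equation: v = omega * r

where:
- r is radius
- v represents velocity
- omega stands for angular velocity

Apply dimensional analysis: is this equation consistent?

Yes

r (radius) has dimensions [L].
v (velocity) has dimensions [L T^-1].
omega (angular velocity) has dimensions [T^-1].

Left side: [L T^-1]
Right side: [L T^-1]

Both sides have the same dimensions, so the equation is dimensionally consistent.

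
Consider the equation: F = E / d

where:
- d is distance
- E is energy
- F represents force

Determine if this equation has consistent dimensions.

Yes

d (distance) has dimensions [L].
E (energy) has dimensions [L^2 M T^-2].
F (force) has dimensions [L M T^-2].

Left side: [L M T^-2]
Right side: [L M T^-2]

Both sides have the same dimensions, so the equation is dimensionally consistent.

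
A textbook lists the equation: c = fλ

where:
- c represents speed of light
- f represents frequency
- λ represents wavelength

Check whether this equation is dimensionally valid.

Yes

c (speed of light) has dimensions [L T^-1].
f (frequency) has dimensions [T^-1].
λ (wavelength) has dimensions [L].

Left side: [L T^-1]
Right side: [L T^-1]

Both sides have the same dimensions, so the equation is dimensionally consistent.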